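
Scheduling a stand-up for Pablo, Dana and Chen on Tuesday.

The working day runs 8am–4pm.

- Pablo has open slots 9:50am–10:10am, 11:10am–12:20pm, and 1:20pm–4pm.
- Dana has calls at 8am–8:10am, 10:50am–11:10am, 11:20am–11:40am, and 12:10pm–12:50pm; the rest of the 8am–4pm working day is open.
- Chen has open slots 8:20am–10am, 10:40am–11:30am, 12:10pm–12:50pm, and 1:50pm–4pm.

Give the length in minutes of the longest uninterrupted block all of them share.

Dana free within 08:00–16:00: 08:10–10:50, 11:10–11:20, 11:40–12:10, 12:50–16:00.
Pablo ∩ Dana: 09:50–10:10, 11:10–11:20, 11:40–12:10, 13:20–16:00.
Pablo ∩ Dana ∩ Chen: 09:50–10:00, 11:10–11:20, 13:50–16:00.
Common window lengths: 10, 10, 130 min; longest is 130.

130 minutes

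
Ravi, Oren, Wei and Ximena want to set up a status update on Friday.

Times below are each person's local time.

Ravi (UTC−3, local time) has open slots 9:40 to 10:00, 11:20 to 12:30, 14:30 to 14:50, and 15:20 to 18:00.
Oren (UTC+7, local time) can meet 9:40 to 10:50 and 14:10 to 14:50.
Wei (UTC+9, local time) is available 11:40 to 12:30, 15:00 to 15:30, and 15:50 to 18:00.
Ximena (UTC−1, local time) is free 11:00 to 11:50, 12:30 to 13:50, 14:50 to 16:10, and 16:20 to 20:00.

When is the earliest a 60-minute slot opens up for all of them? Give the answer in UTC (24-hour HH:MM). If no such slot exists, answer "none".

Ravi → UTC: 12:40–13:00, 14:20–15:30, 17:30–17:50, 18:20–21:00.
Oren → UTC: 02:40–03:50, 07:10–07:50.
Wei → UTC: 02:40–03:30, 06:00–06:30, 06:50–09:00.
Ximena → UTC: 12:00–12:50, 13:30–14:50, 15:50–17:10, 17:20–21:00.
Ravi ∩ Oren: (none).
Ravi ∩ Oren ∩ Wei: (none).
Ravi ∩ Oren ∩ Wei ∩ Ximena: (none).
Windows ≥ 60 min: (none).

none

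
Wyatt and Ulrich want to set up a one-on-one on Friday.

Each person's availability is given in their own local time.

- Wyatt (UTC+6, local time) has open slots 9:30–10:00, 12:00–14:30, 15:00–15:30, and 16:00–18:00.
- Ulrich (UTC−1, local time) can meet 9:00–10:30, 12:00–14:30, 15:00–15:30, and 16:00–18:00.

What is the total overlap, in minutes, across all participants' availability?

Wyatt → UTC: 03:30–04:00, 06:00–08:30, 09:00–09:30, 10:00–12:00.
Ulrich → UTC: 10:00–11:30, 13:00–15:30, 16:00–16:30, 17:00–19:00.
Wyatt ∩ Ulrich: 10:00–11:30.
Total common minutes: 90.

90 minutes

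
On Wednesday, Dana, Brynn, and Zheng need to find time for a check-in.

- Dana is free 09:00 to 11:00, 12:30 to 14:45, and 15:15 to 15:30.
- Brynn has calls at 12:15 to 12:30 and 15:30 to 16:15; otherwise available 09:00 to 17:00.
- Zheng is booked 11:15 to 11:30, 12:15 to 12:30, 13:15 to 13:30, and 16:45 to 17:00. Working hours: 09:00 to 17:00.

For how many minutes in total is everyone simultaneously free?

Brynn free within 09:00–17:00: 09:00–12:15, 12:30–15:30, 16:15–17:00.
Zheng free within 09:00–17:00: 09:00–11:15, 11:30–12:15, 12:30–13:15, 13:30–16:45.
Dana ∩ Brynn: 09:00–11:00, 12:30–14:45, 15:15–15:30.
Dana ∩ Brynn ∩ Zheng: 09:00–11:00, 12:30–13:15, 13:30–14:45, 15:15–15:30.
Total common minutes: 120 + 45 + 75 + 15 = 255.

255 minutes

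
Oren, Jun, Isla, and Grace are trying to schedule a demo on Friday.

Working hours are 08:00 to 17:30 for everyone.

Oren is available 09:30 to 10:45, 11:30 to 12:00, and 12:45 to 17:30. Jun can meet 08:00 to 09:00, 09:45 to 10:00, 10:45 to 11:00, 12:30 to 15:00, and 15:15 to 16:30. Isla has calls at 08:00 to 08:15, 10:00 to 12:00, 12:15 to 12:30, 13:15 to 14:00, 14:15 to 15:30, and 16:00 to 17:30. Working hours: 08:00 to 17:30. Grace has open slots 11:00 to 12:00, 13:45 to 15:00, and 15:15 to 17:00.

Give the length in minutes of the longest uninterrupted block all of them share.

30 minutes

Isla free within 08:00–17:30: 08:15–10:00, 12:00–12:15, 12:30–13:15, 14:00–14:15, 15:30–16:00.
Oren ∩ Jun: 09:45–10:00, 12:45–15:00, 15:15–16:30.
Oren ∩ Jun ∩ Isla: 09:45–10:00, 12:45–13:15, 14:00–14:15, 15:30–16:00.
Oren ∩ Jun ∩ Isla ∩ Grace: 14:00–14:15, 15:30–16:00.
Common window lengths: 15, 30 min; longest is 30.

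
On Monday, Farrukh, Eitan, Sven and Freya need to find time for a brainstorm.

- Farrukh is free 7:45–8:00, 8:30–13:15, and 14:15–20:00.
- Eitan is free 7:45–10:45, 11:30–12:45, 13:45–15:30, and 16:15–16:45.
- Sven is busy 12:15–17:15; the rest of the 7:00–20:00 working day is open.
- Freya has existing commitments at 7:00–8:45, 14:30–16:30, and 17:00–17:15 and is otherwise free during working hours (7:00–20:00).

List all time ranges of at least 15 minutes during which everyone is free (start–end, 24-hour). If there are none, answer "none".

Sven free within 07:00–20:00: 07:00–12:15, 17:15–20:00.
Freya free within 07:00–20:00: 08:45–14:30, 16:30–17:00, 17:15–20:00.
Farrukh ∩ Eitan: 07:45–08:00, 08:30–10:45, 11:30–12:45, 14:15–15:30, 16:15–16:45.
Farrukh ∩ Eitan ∩ Sven: 07:45–08:00, 08:30–10:45, 11:30–12:15.
Farrukh ∩ Eitan ∩ Sven ∩ Freya: 08:45–10:45, 11:30–12:15.
Windows ≥ 15 min: 08:45–10:45, 11:30–12:15.

08:45–10:45, 11:30–12:15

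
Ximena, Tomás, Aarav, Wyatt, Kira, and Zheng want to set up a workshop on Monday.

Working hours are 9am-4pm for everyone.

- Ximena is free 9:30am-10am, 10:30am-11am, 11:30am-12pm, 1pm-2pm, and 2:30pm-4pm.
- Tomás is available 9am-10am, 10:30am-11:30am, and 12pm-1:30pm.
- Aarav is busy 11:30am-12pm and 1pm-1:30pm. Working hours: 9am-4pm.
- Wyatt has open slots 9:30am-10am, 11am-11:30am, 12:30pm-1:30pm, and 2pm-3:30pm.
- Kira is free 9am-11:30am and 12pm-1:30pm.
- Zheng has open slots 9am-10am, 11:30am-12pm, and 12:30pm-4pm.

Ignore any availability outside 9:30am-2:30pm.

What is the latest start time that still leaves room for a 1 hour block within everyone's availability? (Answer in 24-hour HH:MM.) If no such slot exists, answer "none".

Aarav free within 09:00–16:00: 09:00–11:30, 12:00–13:00, 13:30–16:00.
Ximena ∩ Tomás: 09:30–10:00, 10:30–11:00, 13:00–13:30.
Ximena ∩ Tomás ∩ Aarav: 09:30–10:00, 10:30–11:00.
Ximena ∩ Tomás ∩ Aarav ∩ Wyatt: 09:30–10:00.
Ximena ∩ Tomás ∩ Aarav ∩ Wyatt ∩ Kira: 09:30–10:00.
Ximena ∩ Tomás ∩ Aarav ∩ Wyatt ∩ Kira ∩ Zheng: 09:30–10:00.
Restricted to 09:30–14:30: 09:30–10:00.
Windows ≥ 60 min: (none).

none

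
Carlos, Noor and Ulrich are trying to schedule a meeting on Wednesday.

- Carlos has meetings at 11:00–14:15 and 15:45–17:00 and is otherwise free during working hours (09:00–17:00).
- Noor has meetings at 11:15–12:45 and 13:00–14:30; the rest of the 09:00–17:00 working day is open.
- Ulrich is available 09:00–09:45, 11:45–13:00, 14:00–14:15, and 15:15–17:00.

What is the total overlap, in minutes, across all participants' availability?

75 minutes

Carlos free within 09:00–17:00: 09:00–11:00, 14:15–15:45.
Noor free within 09:00–17:00: 09:00–11:15, 12:45–13:00, 14:30–17:00.
Carlos ∩ Noor: 09:00–11:00, 14:30–15:45.
Carlos ∩ Noor ∩ Ulrich: 09:00–09:45, 15:15–15:45.
Total common minutes: 45 + 30 = 75.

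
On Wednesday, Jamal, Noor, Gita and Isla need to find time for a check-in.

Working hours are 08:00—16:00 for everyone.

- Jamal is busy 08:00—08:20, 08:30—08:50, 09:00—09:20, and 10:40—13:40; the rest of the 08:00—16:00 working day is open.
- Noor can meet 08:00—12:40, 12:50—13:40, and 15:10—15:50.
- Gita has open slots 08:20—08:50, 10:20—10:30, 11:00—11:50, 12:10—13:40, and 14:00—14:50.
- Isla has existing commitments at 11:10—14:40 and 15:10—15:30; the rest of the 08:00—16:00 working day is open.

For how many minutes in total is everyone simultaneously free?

Jamal free within 08:00–16:00: 08:20–08:30, 08:50–09:00, 09:20–10:40, 13:40–16:00.
Isla free within 08:00–16:00: 08:00–11:10, 14:40–15:10, 15:30–16:00.
Jamal ∩ Noor: 08:20–08:30, 08:50–09:00, 09:20–10:40, 15:10–15:50.
Jamal ∩ Noor ∩ Gita: 08:20–08:30, 10:20–10:30.
Jamal ∩ Noor ∩ Gita ∩ Isla: 08:20–08:30, 10:20–10:30.
Total common minutes: 10 + 10 = 20.

20 minutes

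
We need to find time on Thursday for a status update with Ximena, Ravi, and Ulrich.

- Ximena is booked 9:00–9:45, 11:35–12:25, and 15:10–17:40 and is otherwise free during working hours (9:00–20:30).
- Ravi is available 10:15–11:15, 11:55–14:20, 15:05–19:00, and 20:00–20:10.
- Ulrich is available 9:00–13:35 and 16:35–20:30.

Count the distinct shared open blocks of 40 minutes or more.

3

Ximena free within 09:00–20:30: 09:45–11:35, 12:25–15:10, 17:40–20:30.
Ximena ∩ Ravi: 10:15–11:15, 12:25–14:20, 15:05–15:10, 17:40–19:00, 20:00–20:10.
Ximena ∩ Ravi ∩ Ulrich: 10:15–11:15, 12:25–13:35, 17:40–19:00, 20:00–20:10.
Windows ≥ 40 min: 10:15–11:15, 12:25–13:35, 17:40–19:00.
That's 3 windows.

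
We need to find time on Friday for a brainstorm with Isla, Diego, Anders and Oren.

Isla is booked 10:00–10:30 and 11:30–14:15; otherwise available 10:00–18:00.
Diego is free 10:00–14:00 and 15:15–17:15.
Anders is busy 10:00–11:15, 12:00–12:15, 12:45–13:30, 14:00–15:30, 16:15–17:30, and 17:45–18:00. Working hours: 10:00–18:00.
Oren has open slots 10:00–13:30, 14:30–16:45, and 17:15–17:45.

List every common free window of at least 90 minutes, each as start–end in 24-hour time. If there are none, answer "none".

none

Isla free within 10:00–18:00: 10:30–11:30, 14:15–18:00.
Anders free within 10:00–18:00: 11:15–12:00, 12:15–12:45, 13:30–14:00, 15:30–16:15, 17:30–17:45.
Isla ∩ Diego: 10:30–11:30, 15:15–17:15.
Isla ∩ Diego ∩ Anders: 11:15–11:30, 15:30–16:15.
Isla ∩ Diego ∩ Anders ∩ Oren: 11:15–11:30, 15:30–16:15.
Windows ≥ 90 min: (none).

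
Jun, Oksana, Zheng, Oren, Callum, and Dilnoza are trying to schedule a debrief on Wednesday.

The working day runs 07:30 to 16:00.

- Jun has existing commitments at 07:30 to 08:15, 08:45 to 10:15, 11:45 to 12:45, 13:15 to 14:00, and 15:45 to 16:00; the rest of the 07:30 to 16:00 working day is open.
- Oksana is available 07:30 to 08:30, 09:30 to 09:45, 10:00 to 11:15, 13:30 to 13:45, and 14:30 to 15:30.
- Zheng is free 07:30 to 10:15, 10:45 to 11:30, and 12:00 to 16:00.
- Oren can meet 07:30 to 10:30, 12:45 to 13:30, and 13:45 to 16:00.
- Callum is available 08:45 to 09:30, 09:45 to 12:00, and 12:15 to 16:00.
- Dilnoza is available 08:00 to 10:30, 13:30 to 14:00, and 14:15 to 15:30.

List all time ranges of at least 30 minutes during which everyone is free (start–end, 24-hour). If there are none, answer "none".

14:30–15:30

Jun free within 07:30–16:00: 08:15–08:45, 10:15–11:45, 12:45–13:15, 14:00–15:45.
Jun ∩ Oksana: 08:15–08:30, 10:15–11:15, 14:30–15:30.
Jun ∩ Oksana ∩ Zheng: 08:15–08:30, 10:45–11:15, 14:30–15:30.
Jun ∩ Oksana ∩ Zheng ∩ Oren: 08:15–08:30, 14:30–15:30.
Jun ∩ Oksana ∩ Zheng ∩ Oren ∩ Callum: 14:30–15:30.
Jun ∩ Oksana ∩ Zheng ∩ Oren ∩ Callum ∩ Dilnoza: 14:30–15:30.
Windows ≥ 30 min: 14:30–15:30.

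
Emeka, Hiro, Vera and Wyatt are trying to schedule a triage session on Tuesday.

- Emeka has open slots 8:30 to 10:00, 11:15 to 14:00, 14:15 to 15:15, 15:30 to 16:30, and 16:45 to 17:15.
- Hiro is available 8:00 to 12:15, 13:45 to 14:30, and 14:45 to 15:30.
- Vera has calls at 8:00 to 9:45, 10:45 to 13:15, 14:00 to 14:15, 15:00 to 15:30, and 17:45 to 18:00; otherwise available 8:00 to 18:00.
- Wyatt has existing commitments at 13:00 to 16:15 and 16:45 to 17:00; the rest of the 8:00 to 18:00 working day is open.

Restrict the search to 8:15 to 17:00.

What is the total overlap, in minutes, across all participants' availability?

15 minutes

Vera free within 08:00–18:00: 09:45–10:45, 13:15–14:00, 14:15–15:00, 15:30–17:45.
Wyatt free within 08:00–18:00: 08:00–13:00, 16:15–16:45, 17:00–18:00.
Emeka ∩ Hiro: 08:30–10:00, 11:15–12:15, 13:45–14:00, 14:15–14:30, 14:45–15:15.
Emeka ∩ Hiro ∩ Vera: 09:45–10:00, 13:45–14:00, 14:15–14:30, 14:45–15:00.
Emeka ∩ Hiro ∩ Vera ∩ Wyatt: 09:45–10:00.
Restricted to 08:15–17:00: 09:45–10:00.
Total common minutes: 15.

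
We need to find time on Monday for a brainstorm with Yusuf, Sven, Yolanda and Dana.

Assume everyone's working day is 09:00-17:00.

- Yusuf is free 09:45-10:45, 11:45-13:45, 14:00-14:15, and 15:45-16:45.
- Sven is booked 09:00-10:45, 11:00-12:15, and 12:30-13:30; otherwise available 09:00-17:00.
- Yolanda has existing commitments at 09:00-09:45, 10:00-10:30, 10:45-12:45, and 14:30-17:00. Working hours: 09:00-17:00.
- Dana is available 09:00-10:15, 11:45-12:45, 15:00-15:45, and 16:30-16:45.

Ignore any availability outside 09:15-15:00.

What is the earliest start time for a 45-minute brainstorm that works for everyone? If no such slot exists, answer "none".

Sven free within 09:00–17:00: 10:45–11:00, 12:15–12:30, 13:30–17:00.
Yolanda free within 09:00–17:00: 09:45–10:00, 10:30–10:45, 12:45–14:30.
Yusuf ∩ Sven: 12:15–12:30, 13:30–13:45, 14:00–14:15, 15:45–16:45.
Yusuf ∩ Sven ∩ Yolanda: 13:30–13:45, 14:00–14:15.
Yusuf ∩ Sven ∩ Yolanda ∩ Dana: (none).
Restricted to 09:15–15:00: (none).
Windows ≥ 45 min: (none).

none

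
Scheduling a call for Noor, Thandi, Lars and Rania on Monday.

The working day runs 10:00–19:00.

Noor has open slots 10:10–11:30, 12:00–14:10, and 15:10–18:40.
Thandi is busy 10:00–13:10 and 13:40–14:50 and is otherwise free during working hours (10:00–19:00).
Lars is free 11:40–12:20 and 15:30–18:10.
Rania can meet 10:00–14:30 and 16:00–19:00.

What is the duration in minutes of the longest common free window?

Thandi free within 10:00–19:00: 13:10–13:40, 14:50–19:00.
Noor ∩ Thandi: 13:10–13:40, 15:10–18:40.
Noor ∩ Thandi ∩ Lars: 15:30–18:10.
Noor ∩ Thandi ∩ Lars ∩ Rania: 16:00–18:10.
Single common window of 130 minutes.

130 minutes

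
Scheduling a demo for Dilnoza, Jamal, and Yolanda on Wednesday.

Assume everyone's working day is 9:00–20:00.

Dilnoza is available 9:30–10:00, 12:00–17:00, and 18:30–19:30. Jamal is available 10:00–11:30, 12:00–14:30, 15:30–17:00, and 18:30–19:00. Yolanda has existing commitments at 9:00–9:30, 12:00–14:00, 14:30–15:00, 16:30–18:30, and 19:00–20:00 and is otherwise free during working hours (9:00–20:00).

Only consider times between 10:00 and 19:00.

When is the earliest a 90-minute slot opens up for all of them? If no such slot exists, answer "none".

Yolanda free within 09:00–20:00: 09:30–12:00, 14:00–14:30, 15:00–16:30, 18:30–19:00.
Dilnoza ∩ Jamal: 12:00–14:30, 15:30–17:00, 18:30–19:00.
Dilnoza ∩ Jamal ∩ Yolanda: 14:00–14:30, 15:30–16:30, 18:30–19:00.
Restricted to 10:00–19:00: 14:00–14:30, 15:30–16:30, 18:30–19:00.
Windows ≥ 90 min: (none).

none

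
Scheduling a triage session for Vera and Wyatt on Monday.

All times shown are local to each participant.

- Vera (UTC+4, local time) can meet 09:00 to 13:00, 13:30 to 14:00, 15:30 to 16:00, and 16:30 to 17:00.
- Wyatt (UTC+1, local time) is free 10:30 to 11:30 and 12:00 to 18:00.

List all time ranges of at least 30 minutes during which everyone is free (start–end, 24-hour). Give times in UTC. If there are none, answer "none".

Vera → UTC: 05:00–09:00, 09:30–10:00, 11:30–12:00, 12:30–13:00.
Wyatt → UTC: 09:30–10:30, 11:00–17:00.
Vera ∩ Wyatt: 09:30–10:00, 11:30–12:00, 12:30–13:00.
Windows ≥ 30 min: 09:30–10:00, 11:30–12:00, 12:30–13:00.

09:30–10:00, 11:30–12:00, 12:30–13:00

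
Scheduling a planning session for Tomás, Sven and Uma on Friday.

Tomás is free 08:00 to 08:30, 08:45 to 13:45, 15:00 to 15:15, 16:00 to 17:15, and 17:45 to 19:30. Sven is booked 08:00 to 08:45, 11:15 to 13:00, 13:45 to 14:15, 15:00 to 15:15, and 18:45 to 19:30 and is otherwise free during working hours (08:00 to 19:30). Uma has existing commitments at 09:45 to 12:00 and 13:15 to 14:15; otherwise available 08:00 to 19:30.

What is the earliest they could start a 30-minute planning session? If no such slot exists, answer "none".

08:45

Sven free within 08:00–19:30: 08:45–11:15, 13:00–13:45, 14:15–15:00, 15:15–18:45.
Uma free within 08:00–19:30: 08:00–09:45, 12:00–13:15, 14:15–19:30.
Tomás ∩ Sven: 08:45–11:15, 13:00–13:45, 16:00–17:15, 17:45–18:45.
Tomás ∩ Sven ∩ Uma: 08:45–09:45, 13:00–13:15, 16:00–17:15, 17:45–18:45.
Windows ≥ 30 min: 08:45–09:45, 16:00–17:15, 17:45–18:45.
Earliest such window starts at 08:45.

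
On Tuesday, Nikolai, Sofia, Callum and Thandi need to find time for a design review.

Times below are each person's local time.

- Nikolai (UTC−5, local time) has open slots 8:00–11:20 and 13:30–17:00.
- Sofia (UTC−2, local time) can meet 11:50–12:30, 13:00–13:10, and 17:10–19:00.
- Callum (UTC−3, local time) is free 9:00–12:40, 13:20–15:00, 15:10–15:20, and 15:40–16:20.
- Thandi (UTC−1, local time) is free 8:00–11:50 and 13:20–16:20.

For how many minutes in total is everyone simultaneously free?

20 minutes

Nikolai → UTC: 13:00–16:20, 18:30–22:00.
Sofia → UTC: 13:50–14:30, 15:00–15:10, 19:10–21:00.
Callum → UTC: 12:00–15:40, 16:20–18:00, 18:10–18:20, 18:40–19:20.
Thandi → UTC: 09:00–12:50, 14:20–17:20.
Nikolai ∩ Sofia: 13:50–14:30, 15:00–15:10, 19:10–21:00.
Nikolai ∩ Sofia ∩ Callum: 13:50–14:30, 15:00–15:10, 19:10–19:20.
Nikolai ∩ Sofia ∩ Callum ∩ Thandi: 14:20–14:30, 15:00–15:10.
Total common minutes: 10 + 10 = 20.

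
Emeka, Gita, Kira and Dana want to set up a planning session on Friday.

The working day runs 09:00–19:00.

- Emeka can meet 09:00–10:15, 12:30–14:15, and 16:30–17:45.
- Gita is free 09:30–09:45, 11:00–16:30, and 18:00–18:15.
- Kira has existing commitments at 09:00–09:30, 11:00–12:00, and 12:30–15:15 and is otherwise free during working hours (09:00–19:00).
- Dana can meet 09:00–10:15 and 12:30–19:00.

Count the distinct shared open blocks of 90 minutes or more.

Kira free within 09:00–19:00: 09:30–11:00, 12:00–12:30, 15:15–19:00.
Emeka ∩ Gita: 09:30–09:45, 12:30–14:15.
Emeka ∩ Gita ∩ Kira: 09:30–09:45.
Emeka ∩ Gita ∩ Kira ∩ Dana: 09:30–09:45.
Windows ≥ 90 min: (none).
That's 0 windows.

0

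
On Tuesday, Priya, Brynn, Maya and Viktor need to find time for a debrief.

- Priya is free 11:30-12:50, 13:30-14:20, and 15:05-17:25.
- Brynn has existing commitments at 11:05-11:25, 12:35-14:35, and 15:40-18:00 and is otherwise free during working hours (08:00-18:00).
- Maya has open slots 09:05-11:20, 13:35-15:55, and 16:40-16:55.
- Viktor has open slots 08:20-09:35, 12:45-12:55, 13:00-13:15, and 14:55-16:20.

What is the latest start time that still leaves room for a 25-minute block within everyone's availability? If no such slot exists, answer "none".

Brynn free within 08:00–18:00: 08:00–11:05, 11:25–12:35, 14:35–15:40.
Priya ∩ Brynn: 11:30–12:35, 15:05–15:40.
Priya ∩ Brynn ∩ Maya: 15:05–15:40.
Priya ∩ Brynn ∩ Maya ∩ Viktor: 15:05–15:40.
Windows ≥ 25 min: 15:05–15:40.
Latest start in the last window 15:05–15:40 is 15:40 − 25 min = 15:15.

15:15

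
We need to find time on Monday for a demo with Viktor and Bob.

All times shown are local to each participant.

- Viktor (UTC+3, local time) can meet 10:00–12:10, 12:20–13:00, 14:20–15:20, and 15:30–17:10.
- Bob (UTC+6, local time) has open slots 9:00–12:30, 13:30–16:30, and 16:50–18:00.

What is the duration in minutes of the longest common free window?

100 minutes

Viktor → UTC: 07:00–09:10, 09:20–10:00, 11:20–12:20, 12:30–14:10.
Bob → UTC: 03:00–06:30, 07:30–10:30, 10:50–12:00.
Viktor ∩ Bob: 07:30–09:10, 09:20–10:00, 11:20–12:00.
Common window lengths: 100, 40, 40 min; longest is 100.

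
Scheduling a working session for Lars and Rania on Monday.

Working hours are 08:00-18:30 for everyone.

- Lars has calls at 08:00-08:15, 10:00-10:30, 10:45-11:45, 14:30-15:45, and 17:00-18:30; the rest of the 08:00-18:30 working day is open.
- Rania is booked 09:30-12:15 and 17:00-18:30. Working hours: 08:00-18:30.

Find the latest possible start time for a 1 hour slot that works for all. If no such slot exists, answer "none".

16:00

Lars free within 08:00–18:30: 08:15–10:00, 10:30–10:45, 11:45–14:30, 15:45–17:00.
Rania free within 08:00–18:30: 08:00–09:30, 12:15–17:00.
Lars ∩ Rania: 08:15–09:30, 12:15–14:30, 15:45–17:00.
Windows ≥ 60 min: 08:15–09:30, 12:15–14:30, 15:45–17:00.
Latest start in the last window 15:45–17:00 is 17:00 − 60 min = 16:00.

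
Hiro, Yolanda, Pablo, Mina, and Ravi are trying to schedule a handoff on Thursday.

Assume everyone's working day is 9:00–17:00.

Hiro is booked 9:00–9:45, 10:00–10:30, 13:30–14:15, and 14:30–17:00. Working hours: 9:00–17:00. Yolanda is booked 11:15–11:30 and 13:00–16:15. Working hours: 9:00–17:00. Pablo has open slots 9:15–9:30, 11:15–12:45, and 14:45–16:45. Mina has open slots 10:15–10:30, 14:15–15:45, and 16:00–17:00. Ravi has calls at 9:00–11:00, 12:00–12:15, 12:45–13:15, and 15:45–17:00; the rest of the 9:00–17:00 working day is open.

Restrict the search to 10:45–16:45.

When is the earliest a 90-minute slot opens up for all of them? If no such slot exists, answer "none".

none

Hiro free within 09:00–17:00: 09:45–10:00, 10:30–13:30, 14:15–14:30.
Yolanda free within 09:00–17:00: 09:00–11:15, 11:30–13:00, 16:15–17:00.
Ravi free within 09:00–17:00: 11:00–12:00, 12:15–12:45, 13:15–15:45.
Hiro ∩ Yolanda: 09:45–10:00, 10:30–11:15, 11:30–13:00.
Hiro ∩ Yolanda ∩ Pablo: 11:30–12:45.
Hiro ∩ Yolanda ∩ Pablo ∩ Mina: (none).
Hiro ∩ Yolanda ∩ Pablo ∩ Mina ∩ Ravi: (none).
Restricted to 10:45–16:45: (none).
Windows ≥ 90 min: (none).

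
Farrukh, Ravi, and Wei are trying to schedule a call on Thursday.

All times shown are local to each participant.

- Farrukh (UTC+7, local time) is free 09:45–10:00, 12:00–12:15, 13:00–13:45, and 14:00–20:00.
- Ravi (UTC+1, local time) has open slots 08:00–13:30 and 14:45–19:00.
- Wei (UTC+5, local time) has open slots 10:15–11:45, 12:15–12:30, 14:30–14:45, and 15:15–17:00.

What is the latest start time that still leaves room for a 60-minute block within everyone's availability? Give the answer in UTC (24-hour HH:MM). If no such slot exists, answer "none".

11:00

Farrukh → UTC: 02:45–03:00, 05:00–05:15, 06:00–06:45, 07:00–13:00.
Ravi → UTC: 07:00–12:30, 13:45–18:00.
Wei → UTC: 05:15–06:45, 07:15–07:30, 09:30–09:45, 10:15–12:00.
Farrukh ∩ Ravi: 07:00–12:30.
Farrukh ∩ Ravi ∩ Wei: 07:15–07:30, 09:30–09:45, 10:15–12:00.
Windows ≥ 60 min: 10:15–12:00.
Latest start in the last window 10:15–12:00 is 12:00 − 60 min = 11:00.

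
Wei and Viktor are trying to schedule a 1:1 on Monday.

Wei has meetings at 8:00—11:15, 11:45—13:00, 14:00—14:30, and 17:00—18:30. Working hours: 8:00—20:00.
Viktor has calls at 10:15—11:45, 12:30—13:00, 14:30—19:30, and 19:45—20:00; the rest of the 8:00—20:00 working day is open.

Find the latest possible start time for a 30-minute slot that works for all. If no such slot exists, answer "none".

13:30

Wei free within 08:00–20:00: 11:15–11:45, 13:00–14:00, 14:30–17:00, 18:30–20:00.
Viktor free within 08:00–20:00: 08:00–10:15, 11:45–12:30, 13:00–14:30, 19:30–19:45.
Wei ∩ Viktor: 13:00–14:00, 19:30–19:45.
Windows ≥ 30 min: 13:00–14:00.
Latest start in the last window 13:00–14:00 is 14:00 − 30 min = 13:30.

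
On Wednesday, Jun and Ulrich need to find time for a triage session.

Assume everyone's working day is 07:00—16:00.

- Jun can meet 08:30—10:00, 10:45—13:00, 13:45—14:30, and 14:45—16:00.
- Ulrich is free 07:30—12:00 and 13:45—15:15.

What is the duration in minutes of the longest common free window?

Jun ∩ Ulrich: 08:30–10:00, 10:45–12:00, 13:45–14:30, 14:45–15:15.
Common window lengths: 90, 75, 45, 30 min; longest is 90.

90 minutes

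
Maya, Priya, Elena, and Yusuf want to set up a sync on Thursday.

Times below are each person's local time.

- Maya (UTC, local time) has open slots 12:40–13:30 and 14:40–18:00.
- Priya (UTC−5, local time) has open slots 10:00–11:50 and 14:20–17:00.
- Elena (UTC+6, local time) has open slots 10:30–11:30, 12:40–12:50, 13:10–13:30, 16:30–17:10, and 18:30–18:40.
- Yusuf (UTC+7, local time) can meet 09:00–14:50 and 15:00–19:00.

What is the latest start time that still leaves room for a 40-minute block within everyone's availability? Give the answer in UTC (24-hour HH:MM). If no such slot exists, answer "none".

Maya → UTC: 12:40–13:30, 14:40–18:00.
Priya → UTC: 15:00–16:50, 19:20–22:00.
Elena → UTC: 04:30–05:30, 06:40–06:50, 07:10–07:30, 10:30–11:10, 12:30–12:40.
Yusuf → UTC: 02:00–07:50, 08:00–12:00.
Maya ∩ Priya: 15:00–16:50.
Maya ∩ Priya ∩ Elena: (none).
Maya ∩ Priya ∩ Elena ∩ Yusuf: (none).
Windows ≥ 40 min: (none).

none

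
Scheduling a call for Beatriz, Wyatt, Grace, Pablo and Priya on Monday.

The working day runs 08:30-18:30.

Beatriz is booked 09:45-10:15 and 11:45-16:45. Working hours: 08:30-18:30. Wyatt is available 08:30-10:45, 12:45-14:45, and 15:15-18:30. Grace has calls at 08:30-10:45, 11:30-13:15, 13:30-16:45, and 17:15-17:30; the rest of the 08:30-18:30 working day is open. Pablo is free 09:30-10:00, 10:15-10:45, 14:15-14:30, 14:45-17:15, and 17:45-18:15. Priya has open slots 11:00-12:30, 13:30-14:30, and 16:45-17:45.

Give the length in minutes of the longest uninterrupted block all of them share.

30 minutes

Beatriz free within 08:30–18:30: 08:30–09:45, 10:15–11:45, 16:45–18:30.
Grace free within 08:30–18:30: 10:45–11:30, 13:15–13:30, 16:45–17:15, 17:30–18:30.
Beatriz ∩ Wyatt: 08:30–09:45, 10:15–10:45, 16:45–18:30.
Beatriz ∩ Wyatt ∩ Grace: 16:45–17:15, 17:30–18:30.
Beatriz ∩ Wyatt ∩ Grace ∩ Pablo: 16:45–17:15, 17:45–18:15.
Beatriz ∩ Wyatt ∩ Grace ∩ Pablo ∩ Priya: 16:45–17:15.
Single common window of 30 minutes.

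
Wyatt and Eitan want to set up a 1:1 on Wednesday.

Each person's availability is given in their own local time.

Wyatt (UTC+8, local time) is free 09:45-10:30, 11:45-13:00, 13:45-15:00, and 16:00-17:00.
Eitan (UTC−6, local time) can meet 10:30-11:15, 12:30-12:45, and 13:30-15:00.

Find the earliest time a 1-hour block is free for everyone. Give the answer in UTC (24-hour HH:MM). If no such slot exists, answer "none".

Wyatt → UTC: 01:45–02:30, 03:45–05:00, 05:45–07:00, 08:00–09:00.
Eitan → UTC: 16:30–17:15, 18:30–18:45, 19:30–21:00.
Wyatt ∩ Eitan: (none).
Windows ≥ 60 min: (none).

none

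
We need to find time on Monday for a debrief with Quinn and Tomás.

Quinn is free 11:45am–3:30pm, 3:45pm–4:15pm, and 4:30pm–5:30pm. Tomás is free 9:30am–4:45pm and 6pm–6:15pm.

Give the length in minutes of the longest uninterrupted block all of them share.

Quinn ∩ Tomás: 11:45–15:30, 15:45–16:15, 16:30–16:45.
Common window lengths: 225, 30, 15 min; longest is 225.

225 minutes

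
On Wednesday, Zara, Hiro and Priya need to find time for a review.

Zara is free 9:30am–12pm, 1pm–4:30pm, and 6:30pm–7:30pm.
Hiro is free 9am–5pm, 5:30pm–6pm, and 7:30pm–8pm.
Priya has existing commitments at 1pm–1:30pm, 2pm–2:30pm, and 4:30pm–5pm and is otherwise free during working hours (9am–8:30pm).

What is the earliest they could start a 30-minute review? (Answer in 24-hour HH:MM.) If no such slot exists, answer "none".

Priya free within 09:00–20:30: 09:00–13:00, 13:30–14:00, 14:30–16:30, 17:00–20:30.
Zara ∩ Hiro: 09:30–12:00, 13:00–16:30.
Zara ∩ Hiro ∩ Priya: 09:30–12:00, 13:30–14:00, 14:30–16:30.
Windows ≥ 30 min: 09:30–12:00, 13:30–14:00, 14:30–16:30.
Earliest such window starts at 09:30.

09:30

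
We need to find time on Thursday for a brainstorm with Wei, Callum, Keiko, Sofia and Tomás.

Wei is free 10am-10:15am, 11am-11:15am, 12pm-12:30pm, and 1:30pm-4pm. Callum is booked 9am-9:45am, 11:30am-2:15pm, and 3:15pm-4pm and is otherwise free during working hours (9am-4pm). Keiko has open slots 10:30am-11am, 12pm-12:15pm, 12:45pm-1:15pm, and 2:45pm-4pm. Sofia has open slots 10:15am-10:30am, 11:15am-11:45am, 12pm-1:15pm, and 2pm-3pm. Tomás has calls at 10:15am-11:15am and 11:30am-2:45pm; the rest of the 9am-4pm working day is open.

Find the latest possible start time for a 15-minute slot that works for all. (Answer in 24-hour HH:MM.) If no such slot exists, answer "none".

14:45

Callum free within 09:00–16:00: 09:45–11:30, 14:15–15:15.
Tomás free within 09:00–16:00: 09:00–10:15, 11:15–11:30, 14:45–16:00.
Wei ∩ Callum: 10:00–10:15, 11:00–11:15, 14:15–15:15.
Wei ∩ Callum ∩ Keiko: 14:45–15:15.
Wei ∩ Callum ∩ Keiko ∩ Sofia: 14:45–15:00.
Wei ∩ Callum ∩ Keiko ∩ Sofia ∩ Tomás: 14:45–15:00.
Windows ≥ 15 min: 14:45–15:00.
Latest start in the last window 14:45–15:00 is 15:00 − 15 min = 14:45.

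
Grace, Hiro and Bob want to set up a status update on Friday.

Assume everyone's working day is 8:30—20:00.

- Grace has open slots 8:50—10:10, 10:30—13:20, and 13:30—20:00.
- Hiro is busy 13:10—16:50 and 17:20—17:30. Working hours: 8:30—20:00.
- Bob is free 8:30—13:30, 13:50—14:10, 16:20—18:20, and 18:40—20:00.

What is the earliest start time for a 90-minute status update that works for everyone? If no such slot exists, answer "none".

10:30

Hiro free within 08:30–20:00: 08:30–13:10, 16:50–17:20, 17:30–20:00.
Grace ∩ Hiro: 08:50–10:10, 10:30–13:10, 16:50–17:20, 17:30–20:00.
Grace ∩ Hiro ∩ Bob: 08:50–10:10, 10:30–13:10, 16:50–17:20, 17:30–18:20, 18:40–20:00.
Windows ≥ 90 min: 10:30–13:10.
Earliest such window starts at 10:30.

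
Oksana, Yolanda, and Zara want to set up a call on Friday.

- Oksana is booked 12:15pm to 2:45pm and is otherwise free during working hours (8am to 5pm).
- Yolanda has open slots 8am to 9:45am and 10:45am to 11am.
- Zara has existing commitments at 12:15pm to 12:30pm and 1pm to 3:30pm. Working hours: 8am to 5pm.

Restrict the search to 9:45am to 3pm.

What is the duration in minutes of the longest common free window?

Oksana free within 08:00–17:00: 08:00–12:15, 14:45–17:00.
Zara free within 08:00–17:00: 08:00–12:15, 12:30–13:00, 15:30–17:00.
Oksana ∩ Yolanda: 08:00–09:45, 10:45–11:00.
Oksana ∩ Yolanda ∩ Zara: 08:00–09:45, 10:45–11:00.
Restricted to 09:45–15:00: 10:45–11:00.
Single common window of 15 minutes.

15 minutes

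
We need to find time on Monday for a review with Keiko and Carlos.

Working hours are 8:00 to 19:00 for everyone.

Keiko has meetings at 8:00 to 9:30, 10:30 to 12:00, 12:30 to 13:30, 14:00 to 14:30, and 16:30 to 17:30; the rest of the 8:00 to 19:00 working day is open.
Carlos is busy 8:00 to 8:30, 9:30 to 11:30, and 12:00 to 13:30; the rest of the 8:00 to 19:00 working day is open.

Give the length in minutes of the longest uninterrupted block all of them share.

Keiko free within 08:00–19:00: 09:30–10:30, 12:00–12:30, 13:30–14:00, 14:30–16:30, 17:30–19:00.
Carlos free within 08:00–19:00: 08:30–09:30, 11:30–12:00, 13:30–19:00.
Keiko ∩ Carlos: 13:30–14:00, 14:30–16:30, 17:30–19:00.
Common window lengths: 30, 120, 90 min; longest is 120.

120 minutes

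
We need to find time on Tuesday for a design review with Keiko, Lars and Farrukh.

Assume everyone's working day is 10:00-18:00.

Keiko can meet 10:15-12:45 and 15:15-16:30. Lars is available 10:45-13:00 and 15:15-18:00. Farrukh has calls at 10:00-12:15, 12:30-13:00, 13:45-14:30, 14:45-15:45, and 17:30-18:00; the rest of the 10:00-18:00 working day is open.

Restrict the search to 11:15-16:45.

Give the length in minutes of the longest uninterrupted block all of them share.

Farrukh free within 10:00–18:00: 12:15–12:30, 13:00–13:45, 14:30–14:45, 15:45–17:30.
Keiko ∩ Lars: 10:45–12:45, 15:15–16:30.
Keiko ∩ Lars ∩ Farrukh: 12:15–12:30, 15:45–16:30.
Restricted to 11:15–16:45: 12:15–12:30, 15:45–16:30.
Common window lengths: 15, 45 min; longest is 45.

45 minutes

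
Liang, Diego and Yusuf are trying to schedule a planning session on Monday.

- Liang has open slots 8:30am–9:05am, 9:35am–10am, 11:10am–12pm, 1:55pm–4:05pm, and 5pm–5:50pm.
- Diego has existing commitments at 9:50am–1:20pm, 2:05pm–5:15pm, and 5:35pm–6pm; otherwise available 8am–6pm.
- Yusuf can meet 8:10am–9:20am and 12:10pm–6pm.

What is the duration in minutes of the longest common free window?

Diego free within 08:00–18:00: 08:00–09:50, 13:20–14:05, 17:15–17:35.
Liang ∩ Diego: 08:30–09:05, 09:35–09:50, 13:55–14:05, 17:15–17:35.
Liang ∩ Diego ∩ Yusuf: 08:30–09:05, 13:55–14:05, 17:15–17:35.
Common window lengths: 35, 10, 20 min; longest is 35.

35 minutes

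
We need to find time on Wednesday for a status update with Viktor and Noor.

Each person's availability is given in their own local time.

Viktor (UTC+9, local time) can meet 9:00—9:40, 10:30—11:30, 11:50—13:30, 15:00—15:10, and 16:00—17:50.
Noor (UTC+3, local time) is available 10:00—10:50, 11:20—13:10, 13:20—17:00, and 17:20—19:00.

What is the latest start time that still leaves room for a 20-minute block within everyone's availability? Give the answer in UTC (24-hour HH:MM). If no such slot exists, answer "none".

08:30

Viktor → UTC: 00:00–00:40, 01:30–02:30, 02:50–04:30, 06:00–06:10, 07:00–08:50.
Noor → UTC: 07:00–07:50, 08:20–10:10, 10:20–14:00, 14:20–16:00.
Viktor ∩ Noor: 07:00–07:50, 08:20–08:50.
Windows ≥ 20 min: 07:00–07:50, 08:20–08:50.
Latest start in the last window 08:20–08:50 is 08:50 − 20 min = 08:30.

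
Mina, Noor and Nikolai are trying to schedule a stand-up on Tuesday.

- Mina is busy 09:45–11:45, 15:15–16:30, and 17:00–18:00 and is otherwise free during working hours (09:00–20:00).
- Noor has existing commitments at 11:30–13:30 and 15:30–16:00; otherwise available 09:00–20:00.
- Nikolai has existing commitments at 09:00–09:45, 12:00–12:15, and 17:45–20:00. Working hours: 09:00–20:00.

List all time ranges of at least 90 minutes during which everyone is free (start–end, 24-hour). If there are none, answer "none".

13:30–15:15

Mina free within 09:00–20:00: 09:00–09:45, 11:45–15:15, 16:30–17:00, 18:00–20:00.
Noor free within 09:00–20:00: 09:00–11:30, 13:30–15:30, 16:00–20:00.
Nikolai free within 09:00–20:00: 09:45–12:00, 12:15–17:45.
Mina ∩ Noor: 09:00–09:45, 13:30–15:15, 16:30–17:00, 18:00–20:00.
Mina ∩ Noor ∩ Nikolai: 13:30–15:15, 16:30–17:00.
Windows ≥ 90 min: 13:30–15:15.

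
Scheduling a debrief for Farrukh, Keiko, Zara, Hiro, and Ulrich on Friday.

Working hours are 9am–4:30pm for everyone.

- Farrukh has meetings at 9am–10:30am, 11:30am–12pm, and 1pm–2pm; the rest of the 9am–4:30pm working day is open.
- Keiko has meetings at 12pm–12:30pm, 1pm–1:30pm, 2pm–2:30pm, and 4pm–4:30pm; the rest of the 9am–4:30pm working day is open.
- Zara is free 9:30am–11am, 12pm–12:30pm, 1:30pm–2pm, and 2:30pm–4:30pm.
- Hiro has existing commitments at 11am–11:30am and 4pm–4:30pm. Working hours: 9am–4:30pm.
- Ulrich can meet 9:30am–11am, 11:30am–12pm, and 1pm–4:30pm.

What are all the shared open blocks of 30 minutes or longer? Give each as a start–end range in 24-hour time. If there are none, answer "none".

Farrukh free within 09:00–16:30: 10:30–11:30, 12:00–13:00, 14:00–16:30.
Keiko free within 09:00–16:30: 09:00–12:00, 12:30–13:00, 13:30–14:00, 14:30–16:00.
Hiro free within 09:00–16:30: 09:00–11:00, 11:30–16:00.
Farrukh ∩ Keiko: 10:30–11:30, 12:30–13:00, 14:30–16:00.
Farrukh ∩ Keiko ∩ Zara: 10:30–11:00, 14:30–16:00.
Farrukh ∩ Keiko ∩ Zara ∩ Hiro: 10:30–11:00, 14:30–16:00.
Farrukh ∩ Keiko ∩ Zara ∩ Hiro ∩ Ulrich: 10:30–11:00, 14:30–16:00.
Windows ≥ 30 min: 10:30–11:00, 14:30–16:00.

10:30–11:00, 14:30–16:00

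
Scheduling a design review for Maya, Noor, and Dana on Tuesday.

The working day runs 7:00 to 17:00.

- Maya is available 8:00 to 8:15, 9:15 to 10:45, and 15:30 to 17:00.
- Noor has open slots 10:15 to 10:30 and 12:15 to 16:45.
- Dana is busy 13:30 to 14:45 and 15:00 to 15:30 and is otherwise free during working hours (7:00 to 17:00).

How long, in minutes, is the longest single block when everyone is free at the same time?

75 minutes

Dana free within 07:00–17:00: 07:00–13:30, 14:45–15:00, 15:30–17:00.
Maya ∩ Noor: 10:15–10:30, 15:30–16:45.
Maya ∩ Noor ∩ Dana: 10:15–10:30, 15:30–16:45.
Common window lengths: 15, 75 min; longest is 75.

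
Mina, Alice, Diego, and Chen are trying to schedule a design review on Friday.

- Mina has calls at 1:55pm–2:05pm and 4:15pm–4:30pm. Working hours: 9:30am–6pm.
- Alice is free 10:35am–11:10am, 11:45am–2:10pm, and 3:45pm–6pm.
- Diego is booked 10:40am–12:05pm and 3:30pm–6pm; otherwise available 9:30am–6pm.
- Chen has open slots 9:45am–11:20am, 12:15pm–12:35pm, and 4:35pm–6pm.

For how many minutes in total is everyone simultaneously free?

Mina free within 09:30–18:00: 09:30–13:55, 14:05–16:15, 16:30–18:00.
Diego free within 09:30–18:00: 09:30–10:40, 12:05–15:30.
Mina ∩ Alice: 10:35–11:10, 11:45–13:55, 14:05–14:10, 15:45–16:15, 16:30–18:00.
Mina ∩ Alice ∩ Diego: 10:35–10:40, 12:05–13:55, 14:05–14:10.
Mina ∩ Alice ∩ Diego ∩ Chen: 10:35–10:40, 12:15–12:35.
Total common minutes: 5 + 20 = 25.

25 minutes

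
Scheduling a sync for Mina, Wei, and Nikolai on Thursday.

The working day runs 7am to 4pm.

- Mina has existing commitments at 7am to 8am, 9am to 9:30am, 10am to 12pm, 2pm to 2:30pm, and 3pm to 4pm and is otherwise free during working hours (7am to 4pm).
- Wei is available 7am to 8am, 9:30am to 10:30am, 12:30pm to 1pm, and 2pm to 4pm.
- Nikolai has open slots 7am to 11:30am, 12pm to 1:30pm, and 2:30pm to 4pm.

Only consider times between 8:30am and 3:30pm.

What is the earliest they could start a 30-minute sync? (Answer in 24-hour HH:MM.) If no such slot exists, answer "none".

Mina free within 07:00–16:00: 08:00–09:00, 09:30–10:00, 12:00–14:00, 14:30–15:00.
Mina ∩ Wei: 09:30–10:00, 12:30–13:00, 14:30–15:00.
Mina ∩ Wei ∩ Nikolai: 09:30–10:00, 12:30–13:00, 14:30–15:00.
Restricted to 08:30–15:30: 09:30–10:00, 12:30–13:00, 14:30–15:00.
Windows ≥ 30 min: 09:30–10:00, 12:30–13:00, 14:30–15:00.
Earliest such window starts at 09:30.

09:30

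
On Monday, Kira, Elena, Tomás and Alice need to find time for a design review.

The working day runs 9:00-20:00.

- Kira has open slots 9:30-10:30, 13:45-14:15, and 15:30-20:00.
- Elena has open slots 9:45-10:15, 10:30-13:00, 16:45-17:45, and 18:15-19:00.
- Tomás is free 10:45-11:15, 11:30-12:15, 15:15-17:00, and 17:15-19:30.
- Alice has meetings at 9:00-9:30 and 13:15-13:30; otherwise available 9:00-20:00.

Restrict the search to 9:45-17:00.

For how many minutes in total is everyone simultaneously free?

15 minutes

Alice free within 09:00–20:00: 09:30–13:15, 13:30–20:00.
Kira ∩ Elena: 09:45–10:15, 16:45–17:45, 18:15–19:00.
Kira ∩ Elena ∩ Tomás: 16:45–17:00, 17:15–17:45, 18:15–19:00.
Kira ∩ Elena ∩ Tomás ∩ Alice: 16:45–17:00, 17:15–17:45, 18:15–19:00.
Restricted to 09:45–17:00: 16:45–17:00.
Total common minutes: 15.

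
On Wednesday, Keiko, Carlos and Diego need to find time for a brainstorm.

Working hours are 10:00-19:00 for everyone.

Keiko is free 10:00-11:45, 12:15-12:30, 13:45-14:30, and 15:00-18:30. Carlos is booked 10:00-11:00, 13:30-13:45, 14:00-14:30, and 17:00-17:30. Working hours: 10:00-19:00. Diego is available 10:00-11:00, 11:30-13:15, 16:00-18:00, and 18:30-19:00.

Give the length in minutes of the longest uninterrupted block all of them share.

60 minutes

Carlos free within 10:00–19:00: 11:00–13:30, 13:45–14:00, 14:30–17:00, 17:30–19:00.
Keiko ∩ Carlos: 11:00–11:45, 12:15–12:30, 13:45–14:00, 15:00–17:00, 17:30–18:30.
Keiko ∩ Carlos ∩ Diego: 11:30–11:45, 12:15–12:30, 16:00–17:00, 17:30–18:00.
Common window lengths: 15, 15, 60, 30 min; longest is 60.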